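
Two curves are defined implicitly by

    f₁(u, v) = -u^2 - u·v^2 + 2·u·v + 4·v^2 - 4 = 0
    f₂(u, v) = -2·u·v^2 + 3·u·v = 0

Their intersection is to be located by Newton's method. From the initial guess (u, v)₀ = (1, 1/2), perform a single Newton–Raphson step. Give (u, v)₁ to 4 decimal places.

At (1, 1/2): F = (-3.2500, 1.0000).
Jacobian J = [[-2·u - v^2 + 2·v, -2·u·v + 2·u + 8·v], [-2·v^2 + 3·v, -4·u·v + 3·u]].
At the point, J = [[-1.2500, 5.0000], [1.0000, 1.0000]] (det J = -6.2500).
Solving J·Δ = −F gives Δ = (-1.3200, 0.3200).
Then the next iterate is (u, v)₁ = (-0.3200, 0.8200).

(-0.3200, 0.8200)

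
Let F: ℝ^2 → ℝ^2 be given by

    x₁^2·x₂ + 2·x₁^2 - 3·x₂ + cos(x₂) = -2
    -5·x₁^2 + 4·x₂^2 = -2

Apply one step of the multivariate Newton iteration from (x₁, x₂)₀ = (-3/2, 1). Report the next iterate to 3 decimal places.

At (-3/2, 1): F = (6.29030, -5.250).
Jacobian J = [[2·x₁·x₂ + 4·x₁, x₁^2 - sin(x₂) - 3], [-10·x₁, 8·x₂]].
At the point, J = [[-9.000, -1.59147], [15.000, 8.000]] (det J = -48.12794).
Solving J·Δ = −F gives Δ = (0.872, -0.979).
Then the next iterate is (x₁, x₂)₁ = (-0.628, 0.021).

(-0.628, 0.021)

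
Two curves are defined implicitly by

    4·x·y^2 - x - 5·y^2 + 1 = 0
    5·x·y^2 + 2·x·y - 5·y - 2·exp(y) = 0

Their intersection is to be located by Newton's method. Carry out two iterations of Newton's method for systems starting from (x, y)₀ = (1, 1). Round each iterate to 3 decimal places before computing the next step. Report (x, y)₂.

At (1, 1): F = (-1.000, -3.43656).
Jacobian J = [[4·y^2 - 1, 8·x·y - 10·y], [5·y^2 + 2·y, 10·x·y + 2·x - 2·exp(y) - 5]].
At the point, J = [[3.000, -2.000], [7.000, 1.56344]] (det J = 18.69031).
Solving J·Δ = −F gives Δ = (0.451, 0.177).
Then the next iterate is (x, y)₁ = (1.451, 1.177).
Round to (1.451, 1.177) and repeat: F = (0.66280, 1.09196), J = [[4.54132, 1.89262], [9.28064, 8.49102]].
Δ = (-0.170, 0.057), so (x, y)₂ = (1.281, 1.234).

(1.281, 1.234)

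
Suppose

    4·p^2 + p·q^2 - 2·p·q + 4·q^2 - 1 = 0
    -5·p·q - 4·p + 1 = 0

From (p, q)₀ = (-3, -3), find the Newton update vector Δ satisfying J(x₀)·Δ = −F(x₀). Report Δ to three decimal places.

(2.889, 0.015)

At (-3, -3): F = (26.000, -32.000).
Jacobian J = [[8·p + q^2 - 2·q, 2·p·q - 2·p + 8·q], [-5·q - 4, -5·p]].
At the point, J = [[-9.000, 0.000], [11.000, 15.000]] (det J = -135.000).
Solving J·Δ = −F gives Δ = (2.889, 0.015).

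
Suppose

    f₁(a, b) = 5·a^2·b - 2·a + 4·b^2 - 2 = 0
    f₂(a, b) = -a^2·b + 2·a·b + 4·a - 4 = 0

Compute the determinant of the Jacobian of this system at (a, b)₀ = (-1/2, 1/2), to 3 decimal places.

-23.250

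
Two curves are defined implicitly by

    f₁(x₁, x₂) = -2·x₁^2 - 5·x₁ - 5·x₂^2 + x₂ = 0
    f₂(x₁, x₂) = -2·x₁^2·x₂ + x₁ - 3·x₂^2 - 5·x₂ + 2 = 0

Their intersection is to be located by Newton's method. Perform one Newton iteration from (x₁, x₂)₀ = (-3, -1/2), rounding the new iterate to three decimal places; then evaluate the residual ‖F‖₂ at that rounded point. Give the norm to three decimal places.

At (-3, -1/2): F = (-4.750, 9.750).
Jacobian J = [[-4·x₁ - 5, -10·x₂ + 1], [-4·x₁·x₂ + 1, -2·x₁^2 - 6·x₂ - 5]].
At the point, J = [[7.000, 6.000], [-5.000, -20.000]] (det J = -110.000).
Solving J·Δ = −F gives Δ = (0.332, 0.405).
Then the next iterate is (x₁, x₂)₁ = (-2.668, -0.095).
Re-evaluating at (-2.668, -0.095): F = (-1.03657, 1.13239), so ‖F‖₂ = 1.535.

1.535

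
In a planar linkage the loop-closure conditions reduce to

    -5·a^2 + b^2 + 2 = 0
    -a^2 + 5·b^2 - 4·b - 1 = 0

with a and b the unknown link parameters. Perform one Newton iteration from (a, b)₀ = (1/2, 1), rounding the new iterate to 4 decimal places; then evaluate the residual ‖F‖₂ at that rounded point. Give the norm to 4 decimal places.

At (1/2, 1): F = (1.7500, -0.2500).
Jacobian J = [[-10·a, 2·b], [-2·a, 10·b - 4]].
At the point, J = [[-5.0000, 2.0000], [-1.0000, 6.0000]] (det J = -28.0000).
Solving J·Δ = −F gives Δ = (0.3929, 0.1071).
Then the next iterate is (a, b)₁ = (0.8929, 1.1071).
Re-evaluating at (0.8929, 1.1071): F = (-0.760682, -0.097318), so ‖F‖₂ = 0.7669.

0.7669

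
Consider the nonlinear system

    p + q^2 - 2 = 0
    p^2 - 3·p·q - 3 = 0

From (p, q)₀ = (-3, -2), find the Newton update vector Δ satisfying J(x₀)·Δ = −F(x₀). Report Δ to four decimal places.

(6.3333, 1.3333)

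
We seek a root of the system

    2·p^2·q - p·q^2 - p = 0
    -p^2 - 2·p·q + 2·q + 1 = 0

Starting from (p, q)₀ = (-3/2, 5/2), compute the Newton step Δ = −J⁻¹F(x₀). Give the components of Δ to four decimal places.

(-0.2794, -2.3617)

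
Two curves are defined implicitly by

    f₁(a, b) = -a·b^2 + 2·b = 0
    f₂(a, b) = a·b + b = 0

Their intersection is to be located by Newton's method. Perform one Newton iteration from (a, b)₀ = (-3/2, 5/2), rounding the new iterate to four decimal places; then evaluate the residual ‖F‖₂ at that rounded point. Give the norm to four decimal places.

At (-3/2, 5/2): F = (14.3750, -1.2500).
Jacobian J = [[-b^2, -2·a·b + 2], [b, a + 1]].
At the point, J = [[-6.2500, 9.5000], [2.5000, -0.5000]] (det J = -20.6250).
Solving J·Δ = −F gives Δ = (0.2273, -1.3636).
Then the next iterate is (a, b)₁ = (-1.2727, 1.1364).
Re-evaluating at (-1.2727, 1.1364): F = (3.916371, -0.309896), so ‖F‖₂ = 3.9286.

3.9286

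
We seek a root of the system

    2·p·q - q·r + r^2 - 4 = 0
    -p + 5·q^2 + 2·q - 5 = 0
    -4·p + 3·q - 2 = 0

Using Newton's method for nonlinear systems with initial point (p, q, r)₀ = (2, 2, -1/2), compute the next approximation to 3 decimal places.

At (2, 2, -1/2): F = (5.250, 17.000, -4.000).
Jacobian J = [[2·q, 2·p - r, -q + 2·r], [-1, 10·q + 2, 0], [-4, 3, 0]].
At the point, J = [[4.000, 4.500, -3.000], [-1.000, 22.000, 0.000], [-4.000, 3.000, 0.000]] (det J = -255.000).
Solving J·Δ = −F gives Δ = (-1.635, -0.847, -1.701).
Then the next iterate is (p, q, r)₁ = (0.365, 1.153, -2.201).

(0.365, 1.153, -2.201)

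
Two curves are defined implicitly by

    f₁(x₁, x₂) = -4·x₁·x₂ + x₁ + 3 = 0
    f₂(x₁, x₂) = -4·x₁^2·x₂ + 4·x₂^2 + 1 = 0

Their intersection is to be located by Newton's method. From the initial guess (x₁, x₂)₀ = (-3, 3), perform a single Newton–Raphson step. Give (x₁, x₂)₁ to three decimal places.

At (-3, 3): F = (36.000, -71.000).
Jacobian J = [[-4·x₂ + 1, -4·x₁], [-8·x₁·x₂, -4·x₁^2 + 8·x₂]].
At the point, J = [[-11.000, 12.000], [72.000, -12.000]] (det J = -732.000).
Solving J·Δ = −F gives Δ = (0.574, -2.474).
Then the next iterate is (x₁, x₂)₁ = (-2.426, 0.526).

(-2.426, 0.526)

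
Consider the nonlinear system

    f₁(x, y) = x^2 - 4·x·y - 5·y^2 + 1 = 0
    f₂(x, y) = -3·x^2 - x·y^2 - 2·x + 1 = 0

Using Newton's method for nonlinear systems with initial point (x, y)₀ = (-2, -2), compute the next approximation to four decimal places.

At (-2, -2): F = (-31.0000, 1.0000).
Jacobian J = [[2·x - 4·y, -4·x - 10·y], [-6·x - y^2 - 2, -2·x·y]].
At the point, J = [[4.0000, 28.0000], [6.0000, -8.0000]] (det J = -200.0000).
Solving J·Δ = −F gives Δ = (1.1000, 0.9500).
Then the next iterate is (x, y)₁ = (-0.9000, -1.0500).

(-0.9000, -1.0500)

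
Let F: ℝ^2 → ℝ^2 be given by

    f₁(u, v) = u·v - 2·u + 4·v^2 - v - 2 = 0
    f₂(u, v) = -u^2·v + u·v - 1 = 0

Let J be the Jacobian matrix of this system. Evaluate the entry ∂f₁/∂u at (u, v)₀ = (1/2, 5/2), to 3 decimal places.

∂f₁/∂u = v - 2.
At (1/2, 5/2) this is 0.500.

0.500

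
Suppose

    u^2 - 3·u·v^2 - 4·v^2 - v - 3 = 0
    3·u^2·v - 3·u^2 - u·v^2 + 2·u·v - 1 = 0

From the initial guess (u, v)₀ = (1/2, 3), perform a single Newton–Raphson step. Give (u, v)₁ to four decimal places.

At (1/2, 3): F = (-55.2500, -1.0000).
Jacobian J = [[2·u - 3·v^2, -6·u·v - 8·v - 1], [6·u·v - 6·u - v^2 + 2·v, 3·u^2 - 2·u·v + 2·u]].
At the point, J = [[-26.0000, -34.0000], [3.0000, -1.2500]] (det J = 134.5000).
Solving J·Δ = −F gives Δ = (-0.2607, -1.4257).
Then the next iterate is (u, v)₁ = (0.2393, 1.5743).

(0.2393, 1.5743)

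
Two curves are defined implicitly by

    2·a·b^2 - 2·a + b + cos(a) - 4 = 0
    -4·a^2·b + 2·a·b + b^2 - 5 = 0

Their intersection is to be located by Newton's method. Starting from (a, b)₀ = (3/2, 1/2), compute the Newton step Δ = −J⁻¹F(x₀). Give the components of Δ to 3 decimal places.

(-1.828, 0.278)

At (3/2, 1/2): F = (-5.67926, -7.750).
Jacobian J = [[2·b^2 - sin(a) - 2, 4·a·b + 1], [-8·a·b + 2·b, -4·a^2 + 2·a + 2·b]].
At the point, J = [[-2.49749, 4.000], [-5.000, -5.000]] (det J = 32.48747).
Solving J·Δ = −F gives Δ = (-1.828, 0.278).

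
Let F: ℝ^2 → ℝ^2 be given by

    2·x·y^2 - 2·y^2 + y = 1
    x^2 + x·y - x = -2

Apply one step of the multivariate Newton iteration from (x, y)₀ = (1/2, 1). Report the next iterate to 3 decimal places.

At (1/2, 1): F = (-1.000, 2.250).
Jacobian J = [[2·y^2, 4·x·y - 4·y + 1], [2·x + y - 1, x]].
At the point, J = [[2.000, -1.000], [1.000, 0.500]] (det J = 2.000).
Solving J·Δ = −F gives Δ = (-0.875, -2.750).
Then the next iterate is (x, y)₁ = (-0.375, -1.750).

(-0.375, -1.750)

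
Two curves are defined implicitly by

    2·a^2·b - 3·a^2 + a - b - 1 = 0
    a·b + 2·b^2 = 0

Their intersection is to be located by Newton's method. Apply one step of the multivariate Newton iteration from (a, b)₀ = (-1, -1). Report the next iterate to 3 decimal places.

(-0.500, -0.500)

At (-1, -1): F = (-6.000, 3.000).
Jacobian J = [[4·a·b - 6·a + 1, 2·a^2 - 1], [b, a + 4·b]].
At the point, J = [[11.000, 1.000], [-1.000, -5.000]] (det J = -54.000).
Solving J·Δ = −F gives Δ = (0.500, 0.500).
Then the next iterate is (a, b)₁ = (-0.500, -0.500).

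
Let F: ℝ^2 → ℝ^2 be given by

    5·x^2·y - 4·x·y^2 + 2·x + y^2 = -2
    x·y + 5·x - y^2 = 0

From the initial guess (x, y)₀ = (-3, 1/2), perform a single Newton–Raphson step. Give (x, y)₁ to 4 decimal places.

At (-3, 1/2): F = (21.7500, -16.7500).
Jacobian J = [[10·x·y - 4·y^2 + 2, 5·x^2 - 8·x·y + 2·y], [y + 5, x - 2·y]].
At the point, J = [[-14.0000, 58.0000], [5.5000, -4.0000]] (det J = -263.0000).
Solving J·Δ = −F gives Δ = (3.3631, 0.4368).
Then the next iterate is (x, y)₁ = (0.3631, 0.9368).

(0.3631, 0.9368)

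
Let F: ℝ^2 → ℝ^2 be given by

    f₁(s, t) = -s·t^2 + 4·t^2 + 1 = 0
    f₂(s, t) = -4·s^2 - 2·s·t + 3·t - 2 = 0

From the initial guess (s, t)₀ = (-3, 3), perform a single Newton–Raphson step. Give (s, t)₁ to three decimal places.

At (-3, 3): F = (64.000, -11.000).
Jacobian J = [[-t^2, -2·s·t + 8·t], [-8·s - 2·t, -2·s + 3]].
At the point, J = [[-9.000, 42.000], [18.000, 9.000]] (det J = -837.000).
Solving J·Δ = −F gives Δ = (1.240, -1.258).
Then the next iterate is (s, t)₁ = (-1.760, 1.742).

(-1.760, 1.742)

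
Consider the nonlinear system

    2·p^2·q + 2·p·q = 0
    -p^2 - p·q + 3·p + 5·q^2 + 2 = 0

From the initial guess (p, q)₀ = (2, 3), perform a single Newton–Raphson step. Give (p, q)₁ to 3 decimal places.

At (2, 3): F = (36.000, 43.000).
Jacobian J = [[4·p·q + 2·q, 2·p^2 + 2·p], [-2·p - q + 3, -p + 10·q]].
At the point, J = [[30.000, 12.000], [-4.000, 28.000]] (det J = 888.000).
Solving J·Δ = −F gives Δ = (-0.554, -1.615).
Then the next iterate is (p, q)₁ = (1.446, 1.385).

(1.446, 1.385)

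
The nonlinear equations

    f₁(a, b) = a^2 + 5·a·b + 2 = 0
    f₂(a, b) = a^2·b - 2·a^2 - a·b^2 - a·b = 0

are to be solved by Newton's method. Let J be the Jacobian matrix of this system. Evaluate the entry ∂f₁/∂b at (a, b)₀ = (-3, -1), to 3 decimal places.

∂f₁/∂b = 5·a.
At (-3, -1) this is -15.000.

-15.000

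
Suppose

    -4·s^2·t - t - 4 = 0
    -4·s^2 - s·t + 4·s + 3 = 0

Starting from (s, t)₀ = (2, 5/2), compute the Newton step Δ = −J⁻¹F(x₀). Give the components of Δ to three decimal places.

At (2, 5/2): F = (-46.500, -10.000).
Jacobian J = [[-8·s·t, -4·s^2 - 1], [-8·s - t + 4, -s]].
At the point, J = [[-40.000, -17.000], [-14.500, -2.000]] (det J = -166.500).
Solving J·Δ = −F gives Δ = (-0.462, -1.647).

(-0.462, -1.647)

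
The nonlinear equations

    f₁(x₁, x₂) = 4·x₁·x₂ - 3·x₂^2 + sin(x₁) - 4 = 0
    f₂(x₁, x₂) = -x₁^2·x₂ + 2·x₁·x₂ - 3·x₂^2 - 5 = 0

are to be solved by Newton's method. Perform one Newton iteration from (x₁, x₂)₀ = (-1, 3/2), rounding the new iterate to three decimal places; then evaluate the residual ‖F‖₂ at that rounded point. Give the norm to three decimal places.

At (-1, 3/2): F = (-17.59147, -16.250).
Jacobian J = [[4·x₂ + cos(x₁), 4·x₁ - 6·x₂], [-2·x₁·x₂ + 2·x₂, -x₁^2 + 2·x₁ - 6·x₂]].
At the point, J = [[6.54030, -13.000], [6.000, -12.000]] (det J = -0.48363).
Solving J·Δ = −F gives Δ = (-0.315, -1.512).
Then the next iterate is (x₁, x₂)₁ = (-1.315, -0.012).
Re-evaluating at (-1.315, -0.012): F = (-4.90477, -4.94812), so ‖F‖₂ = 6.967.

6.967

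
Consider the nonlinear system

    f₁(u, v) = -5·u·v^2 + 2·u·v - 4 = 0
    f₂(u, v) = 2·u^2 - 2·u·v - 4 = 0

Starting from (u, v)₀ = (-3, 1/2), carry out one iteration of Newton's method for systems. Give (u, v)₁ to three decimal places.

(-1.506, 0.903)

At (-3, 1/2): F = (-3.250, 17.000).
Jacobian J = [[-5·v^2 + 2·v, -10·u·v + 2·u], [4·u - 2·v, -2·u]].
At the point, J = [[-0.250, 9.000], [-13.000, 6.000]] (det J = 115.500).
Solving J·Δ = −F gives Δ = (1.494, 0.403).
Then the next iterate is (u, v)₁ = (-1.506, 0.903).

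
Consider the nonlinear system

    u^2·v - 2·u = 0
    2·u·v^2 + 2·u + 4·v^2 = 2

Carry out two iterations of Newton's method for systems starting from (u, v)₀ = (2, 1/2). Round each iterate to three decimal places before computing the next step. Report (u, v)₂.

(-0.377, 0.847)

At (2, 1/2): F = (-2.000, 4.000).
Jacobian J = [[2·u·v - 2, u^2], [2·v^2 + 2, 4·u·v + 8·v]].
At the point, J = [[0.000, 4.000], [2.500, 8.000]] (det J = -10.000).
Solving J·Δ = −F gives Δ = (-3.200, 0.500).
Then the next iterate is (u, v)₁ = (-1.200, 1.000).
Round to (-1.200, 1.000) and repeat: F = (3.840, -2.800), J = [[-4.400, 1.440], [4.000, 3.200]].
Δ = (0.823, -0.153), so (u, v)₂ = (-0.377, 0.847).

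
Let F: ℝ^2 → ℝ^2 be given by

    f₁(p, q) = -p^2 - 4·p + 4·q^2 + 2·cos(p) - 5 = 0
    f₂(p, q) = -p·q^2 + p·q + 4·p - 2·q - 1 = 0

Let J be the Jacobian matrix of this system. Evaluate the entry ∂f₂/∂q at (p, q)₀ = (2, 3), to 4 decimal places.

∂f₂/∂q = -2·p·q + p - 2.
At (2, 3) this is -12.0000.

-12.0000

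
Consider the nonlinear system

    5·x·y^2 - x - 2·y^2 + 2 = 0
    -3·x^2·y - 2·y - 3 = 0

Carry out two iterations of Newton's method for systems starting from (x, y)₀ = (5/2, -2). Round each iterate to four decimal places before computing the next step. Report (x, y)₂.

(1.1881, -0.9080)

At (5/2, -2): F = (41.5000, 38.5000).
Jacobian J = [[5·y^2 - 1, 10·x·y - 4·y], [-6·x·y, -3·x^2 - 2]].
At the point, J = [[19.0000, -42.0000], [30.0000, -20.7500]] (det J = 865.7500).
Solving J·Δ = −F gives Δ = (-0.8731, 0.5931).
Then the next iterate is (x, y)₁ = (1.6269, -1.4069).
Round to (1.6269, -1.4069) and repeat: F = (12.515531, 10.985164), J = [[8.896838, -17.261256], [13.733314, -9.940411]].
Δ = (-0.4388, 0.4989), so (x, y)₂ = (1.1881, -0.9080).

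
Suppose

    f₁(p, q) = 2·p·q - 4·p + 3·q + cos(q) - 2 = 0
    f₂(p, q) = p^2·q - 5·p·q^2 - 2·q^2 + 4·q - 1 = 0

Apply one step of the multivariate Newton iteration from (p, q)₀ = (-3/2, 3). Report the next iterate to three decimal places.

(-3.301, -1.191)

At (-3/2, 3): F = (3.01001, 67.250).
Jacobian J = [[2·q - 4, 2·p - sin(q) + 3], [2·p·q - 5·q^2, p^2 - 10·p·q - 4·q + 4]].
At the point, J = [[2.000, -0.14112], [-54.000, 39.250]] (det J = 70.87952).
Solving J·Δ = −F gives Δ = (-1.801, -4.191).
Then the next iterate is (p, q)₁ = (-3.301, -1.191).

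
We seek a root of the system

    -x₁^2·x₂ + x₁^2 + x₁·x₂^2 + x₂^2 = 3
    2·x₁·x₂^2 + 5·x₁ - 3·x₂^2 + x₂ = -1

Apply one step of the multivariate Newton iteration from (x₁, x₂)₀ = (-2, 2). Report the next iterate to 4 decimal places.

At (-2, 2): F = (-11.0000, -35.0000).
Jacobian J = [[-2·x₁·x₂ + 2·x₁ + x₂^2, -x₁^2 + 2·x₁·x₂ + 2·x₂], [2·x₂^2 + 5, 4·x₁·x₂ - 6·x₂ + 1]].
At the point, J = [[8.0000, -8.0000], [13.0000, -27.0000]] (det J = -112.0000).
Solving J·Δ = −F gives Δ = (0.1518, -1.2232).
Then the next iterate is (x₁, x₂)₁ = (-1.8482, 0.7768).

(-1.8482, 0.7768)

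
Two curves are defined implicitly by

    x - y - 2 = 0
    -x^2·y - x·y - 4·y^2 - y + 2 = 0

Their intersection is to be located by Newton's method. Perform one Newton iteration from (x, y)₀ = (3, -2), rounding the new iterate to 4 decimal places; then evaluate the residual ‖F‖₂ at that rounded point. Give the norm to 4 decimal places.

3.1618

At (3, -2): F = (3.0000, 12.0000).
Jacobian J = [[1, -1], [-2·x·y - y, -x^2 - x - 8·y - 1]].
At the point, J = [[1.0000, -1.0000], [14.0000, 3.0000]] (det J = 17.0000).
Solving J·Δ = −F gives Δ = (-1.2353, 1.7647).
Then the next iterate is (x, y)₁ = (1.7647, -0.2353).
Re-evaluating at (1.7647, -0.2353): F = (0.0000, 3.161833), so ‖F‖₂ = 3.1618.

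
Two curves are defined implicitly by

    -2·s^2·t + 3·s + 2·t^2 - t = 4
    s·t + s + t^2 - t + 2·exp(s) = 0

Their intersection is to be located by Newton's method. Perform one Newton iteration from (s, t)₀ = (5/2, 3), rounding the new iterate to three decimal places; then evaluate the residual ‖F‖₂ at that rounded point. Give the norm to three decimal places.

At (5/2, 3): F = (-19.000, 40.36499).
Jacobian J = [[-4·s·t + 3, -2·s^2 + 4·t - 1], [t + 2·exp(s) + 1, s + 2·t - 1]].
At the point, J = [[-27.000, -1.500], [28.36499, 7.500]] (det J = -159.95252).
Solving J·Δ = −F gives Δ = (-0.512, -3.444).
Then the next iterate is (s, t)₁ = (1.988, -0.444).
Re-evaluating at (1.988, -0.444): F = (6.31178, 16.34830), so ‖F‖₂ = 17.524.

17.524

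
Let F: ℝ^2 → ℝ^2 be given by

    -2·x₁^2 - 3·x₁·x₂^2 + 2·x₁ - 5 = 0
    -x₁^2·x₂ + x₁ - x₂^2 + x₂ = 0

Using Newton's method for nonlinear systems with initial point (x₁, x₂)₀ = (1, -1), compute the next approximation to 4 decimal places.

At (1, -1): F = (-8.0000, 0.0000).
Jacobian J = [[-4·x₁ - 3·x₂^2 + 2, -6·x₁·x₂], [-2·x₁·x₂ + 1, -x₁^2 - 2·x₂ + 1]].
At the point, J = [[-5.0000, 6.0000], [3.0000, 2.0000]] (det J = -28.0000).
Solving J·Δ = −F gives Δ = (-0.5714, 0.8571).
Then the next iterate is (x₁, x₂)₁ = (0.4286, -0.1429).

(0.4286, -0.1429)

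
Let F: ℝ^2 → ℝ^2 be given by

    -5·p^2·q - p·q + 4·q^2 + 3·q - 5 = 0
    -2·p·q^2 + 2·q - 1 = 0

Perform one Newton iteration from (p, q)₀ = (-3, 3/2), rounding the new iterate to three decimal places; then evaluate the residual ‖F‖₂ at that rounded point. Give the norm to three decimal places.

17.898

At (-3, 3/2): F = (-54.500, 15.500).
Jacobian J = [[-10·p·q - q, -5·p^2 - p + 8·q + 3], [-2·q^2, -4·p·q + 2]].
At the point, J = [[43.500, -27.000], [-4.500, 20.000]] (det J = 748.500).
Solving J·Δ = −F gives Δ = (0.897, -0.573).
Then the next iterate is (p, q)₁ = (-2.103, 0.927).
Re-evaluating at (-2.103, 0.927): F = (-17.33100, 4.46834), so ‖F‖₂ = 17.898.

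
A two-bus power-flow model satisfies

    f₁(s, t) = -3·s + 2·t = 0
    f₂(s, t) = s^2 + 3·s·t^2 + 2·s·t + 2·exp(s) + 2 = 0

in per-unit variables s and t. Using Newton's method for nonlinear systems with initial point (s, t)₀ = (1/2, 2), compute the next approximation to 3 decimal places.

(0.344, 0.516)

At (1/2, 2): F = (2.500, 13.54744).
Jacobian J = [[-3, 2], [2·s + 3·t^2 + 2·t + 2·exp(s), 6·s·t + 2·s]].
At the point, J = [[-3.000, 2.000], [20.29744, 7.000]] (det J = -61.59489).
Solving J·Δ = −F gives Δ = (-0.156, -1.484).
Then the next iterate is (s, t)₁ = (0.344, 0.516).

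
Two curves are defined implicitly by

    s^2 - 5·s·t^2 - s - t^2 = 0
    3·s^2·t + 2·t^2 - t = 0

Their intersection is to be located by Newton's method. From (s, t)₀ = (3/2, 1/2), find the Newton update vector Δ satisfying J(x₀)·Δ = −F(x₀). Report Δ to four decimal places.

At (3/2, 1/2): F = (-1.3750, 3.3750).
Jacobian J = [[2·s - 5·t^2 - 1, -10·s·t - 2·t], [6·s·t, 3·s^2 + 4·t - 1]].
At the point, J = [[0.7500, -8.5000], [4.5000, 7.7500]] (det J = 44.0625).
Solving J·Δ = −F gives Δ = (-0.4092, -0.1979).

(-0.4092, -0.1979)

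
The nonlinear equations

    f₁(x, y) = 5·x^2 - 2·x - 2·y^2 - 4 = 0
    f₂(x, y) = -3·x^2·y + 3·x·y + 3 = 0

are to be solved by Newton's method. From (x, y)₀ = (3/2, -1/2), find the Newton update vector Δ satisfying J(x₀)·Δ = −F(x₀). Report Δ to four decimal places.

(-0.4734, 1.2021)

At (3/2, -1/2): F = (3.7500, 4.1250).
Jacobian J = [[10·x - 2, -4·y], [-6·x·y + 3·y, -3·x^2 + 3·x]].
At the point, J = [[13.0000, 2.0000], [3.0000, -2.2500]] (det J = -35.2500).
Solving J·Δ = −F gives Δ = (-0.4734, 1.2021).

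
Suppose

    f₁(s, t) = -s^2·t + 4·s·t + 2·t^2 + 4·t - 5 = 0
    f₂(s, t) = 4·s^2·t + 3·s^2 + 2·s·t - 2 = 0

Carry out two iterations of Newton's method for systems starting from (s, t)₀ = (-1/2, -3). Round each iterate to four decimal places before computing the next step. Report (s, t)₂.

(-0.4738, -2.1463)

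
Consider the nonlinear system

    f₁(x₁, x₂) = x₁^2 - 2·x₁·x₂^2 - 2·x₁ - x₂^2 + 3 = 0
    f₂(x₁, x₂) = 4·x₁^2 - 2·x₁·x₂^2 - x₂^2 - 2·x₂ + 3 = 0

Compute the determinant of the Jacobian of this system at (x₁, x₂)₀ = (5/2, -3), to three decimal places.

-582.000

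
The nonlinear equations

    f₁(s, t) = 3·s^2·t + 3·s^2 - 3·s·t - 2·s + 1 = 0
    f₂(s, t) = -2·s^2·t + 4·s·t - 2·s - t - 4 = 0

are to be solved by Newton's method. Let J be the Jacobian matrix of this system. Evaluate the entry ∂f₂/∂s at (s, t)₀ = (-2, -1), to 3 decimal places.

∂f₂/∂s = -4·s·t + 4·t - 2.
At (-2, -1) this is -14.000.

-14.000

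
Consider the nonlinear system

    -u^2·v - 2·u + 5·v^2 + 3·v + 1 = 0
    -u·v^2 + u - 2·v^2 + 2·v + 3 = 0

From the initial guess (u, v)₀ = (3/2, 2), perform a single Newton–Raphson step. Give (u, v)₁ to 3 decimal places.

(2.258, 1.352)

At (3/2, 2): F = (19.500, -5.500).
Jacobian J = [[-2·u·v - 2, -u^2 + 10·v + 3], [-v^2 + 1, -2·u·v - 4·v + 2]].
At the point, J = [[-8.000, 20.750], [-3.000, -12.000]] (det J = 158.250).
Solving J·Δ = −F gives Δ = (0.758, -0.648).
Then the next iterate is (u, v)₁ = (2.258, 1.352).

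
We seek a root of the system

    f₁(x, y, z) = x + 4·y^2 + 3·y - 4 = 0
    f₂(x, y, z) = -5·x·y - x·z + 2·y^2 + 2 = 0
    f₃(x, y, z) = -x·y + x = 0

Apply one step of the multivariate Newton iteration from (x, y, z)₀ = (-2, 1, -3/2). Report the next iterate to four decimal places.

(-3.0000, 1.0000, -8.7500)

At (-2, 1, -3/2): F = (1.0000, 11.0000, 0.0000).
Jacobian J = [[1, 8·y + 3, 0], [-5·y - z, -5·x + 4·y, -x], [-y + 1, -x, 0]].
At the point, J = [[1.0000, 11.0000, 0.0000], [-3.5000, 14.0000, 2.0000], [0.0000, 2.0000, 0.0000]] (det J = -4.0000).
Solving J·Δ = −F gives Δ = (-1.0000, 0.0000, -7.2500).
Then the next iterate is (x, y, z)₁ = (-3.0000, 1.0000, -8.7500).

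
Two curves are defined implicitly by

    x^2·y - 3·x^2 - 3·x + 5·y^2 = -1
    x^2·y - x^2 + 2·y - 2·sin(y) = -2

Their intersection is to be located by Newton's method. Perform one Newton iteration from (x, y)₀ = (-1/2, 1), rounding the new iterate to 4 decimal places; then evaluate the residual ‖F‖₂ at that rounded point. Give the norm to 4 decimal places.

At (-1/2, 1): F = (7.0000, 2.317058).
Jacobian J = [[2·x·y - 6·x - 3, x^2 + 10·y], [2·x·y - 2·x, x^2 - 2·cos(y) + 2]].
At the point, J = [[-1.0000, 10.2500], [0.0000, 1.169395]] (det J = -1.169395).
Solving J·Δ = −F gives Δ = (-13.3095, -1.9814).
Then the next iterate is (x, y)₁ = (-13.8095, -0.9814).
Re-evaluating at (-13.8095, -0.9814): F = (-712.017869, -376.157765), so ‖F‖₂ = 805.2727.

805.2727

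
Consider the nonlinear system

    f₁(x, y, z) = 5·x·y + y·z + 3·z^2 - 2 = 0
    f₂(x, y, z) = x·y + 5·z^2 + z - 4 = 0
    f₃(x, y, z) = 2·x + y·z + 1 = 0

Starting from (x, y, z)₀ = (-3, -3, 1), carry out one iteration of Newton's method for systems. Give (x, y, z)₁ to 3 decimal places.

(1.510, -4.818, 0.734)

At (-3, -3, 1): F = (43.000, 11.000, -8.000).
Jacobian J = [[5·y, 5·x + z, y + 6·z], [y, x, 10·z + 1], [2, z, y]].
At the point, J = [[-15.000, -14.000, 3.000], [-3.000, -3.000, 11.000], [2.000, 1.000, -3.000]] (det J = -143.000).
Solving J·Δ = −F gives Δ = (4.510, -1.818, -0.266).
Then the next iterate is (x, y, z)₁ = (1.510, -4.818, 0.734).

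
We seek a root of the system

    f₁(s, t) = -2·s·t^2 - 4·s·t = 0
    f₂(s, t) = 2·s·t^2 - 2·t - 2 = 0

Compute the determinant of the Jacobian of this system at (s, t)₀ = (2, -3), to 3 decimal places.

-132.000

J = [[-2·t^2 - 4·t, -4·s·t - 4·s], [2·t^2, 4·s·t - 2]].
At the point, J = [[-6.000, 16.000], [18.000, -26.000]].
det J = -132.000.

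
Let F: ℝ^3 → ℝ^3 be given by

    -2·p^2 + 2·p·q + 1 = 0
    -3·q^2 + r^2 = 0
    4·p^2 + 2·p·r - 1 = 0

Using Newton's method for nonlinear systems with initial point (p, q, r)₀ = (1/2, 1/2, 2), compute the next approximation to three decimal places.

At (1/2, 1/2, 2): F = (1.000, 3.250, 2.000).
Jacobian J = [[-4·p + 2·q, 2·p, 0], [0, -6·q, 2·r], [8·p + 2·r, 0, 2·p]].
At the point, J = [[-1.000, 1.000, 0.000], [0.000, -3.000, 4.000], [8.000, 0.000, 1.000]] (det J = 35.000).
Solving J·Δ = −F gives Δ = (-0.050, -1.050, -1.600).
Then the next iterate is (p, q, r)₁ = (0.450, -0.550, 0.400).

(0.450, -0.550, 0.400)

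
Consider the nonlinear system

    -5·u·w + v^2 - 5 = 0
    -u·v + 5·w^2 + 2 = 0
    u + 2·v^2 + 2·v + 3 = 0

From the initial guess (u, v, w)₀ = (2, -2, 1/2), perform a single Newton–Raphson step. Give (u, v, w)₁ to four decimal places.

At (2, -2, 1/2): F = (-6.0000, 7.2500, 9.0000).
Jacobian J = [[-5·w, 2·v, -5·u], [-v, -u, 10·w], [1, 4·v + 2, 0]].
At the point, J = [[-2.5000, -4.0000, -10.0000], [2.0000, -2.0000, 5.0000], [1.0000, -6.0000, 0.0000]] (det J = 5.0000).
Solving J·Δ = −F gives Δ = (21.0000, 5.0000, -7.8500).
Then the next iterate is (u, v, w)₁ = (23.0000, 3.0000, -7.3500).

(23.0000, 3.0000, -7.3500)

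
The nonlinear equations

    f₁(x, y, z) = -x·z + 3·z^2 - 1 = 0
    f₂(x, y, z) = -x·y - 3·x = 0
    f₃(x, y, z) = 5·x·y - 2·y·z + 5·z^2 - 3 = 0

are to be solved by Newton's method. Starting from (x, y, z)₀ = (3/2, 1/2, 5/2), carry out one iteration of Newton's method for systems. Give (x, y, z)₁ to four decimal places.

(5.2250, -11.6917, 2.1528)

At (3/2, 1/2, 5/2): F = (14.0000, -5.2500, 29.5000).
Jacobian J = [[-z, 0, -x + 6·z], [-y - 3, -x, 0], [5·y, 5·x - 2·z, -2·y + 10·z]].
At the point, J = [[-2.5000, 0.0000, 13.5000], [-3.5000, -1.5000, 0.0000], [2.5000, 2.5000, 24.0000]] (det J = 22.5000).
Solving J·Δ = −F gives Δ = (3.7250, -12.1917, -0.3472).
Then the next iterate is (x, y, z)₁ = (5.2250, -11.6917, 2.1528).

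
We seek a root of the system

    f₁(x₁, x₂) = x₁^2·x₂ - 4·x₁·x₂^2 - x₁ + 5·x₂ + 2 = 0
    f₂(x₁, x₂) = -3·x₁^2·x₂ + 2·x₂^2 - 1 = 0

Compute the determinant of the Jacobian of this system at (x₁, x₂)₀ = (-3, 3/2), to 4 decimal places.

-951.0000

J = [[2·x₁·x₂ - 4·x₂^2 - 1, x₁^2 - 8·x₁·x₂ + 5], [-6·x₁·x₂, -3·x₁^2 + 4·x₂]].
At the point, J = [[-19.0000, 50.0000], [27.0000, -21.0000]].
det J = -951.0000.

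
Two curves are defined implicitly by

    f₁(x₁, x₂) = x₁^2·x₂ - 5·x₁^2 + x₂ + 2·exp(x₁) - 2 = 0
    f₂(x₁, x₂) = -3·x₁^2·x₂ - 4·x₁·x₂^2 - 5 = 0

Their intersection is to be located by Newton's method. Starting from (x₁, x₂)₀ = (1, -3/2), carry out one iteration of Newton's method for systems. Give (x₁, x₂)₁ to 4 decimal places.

(0.6758, -0.4444)

At (1, -3/2): F = (-4.563436, -9.5000).
Jacobian J = [[2·x₁·x₂ - 10·x₁ + 2·exp(x₁), x₁^2 + 1], [-6·x₁·x₂ - 4·x₂^2, -3·x₁^2 - 8·x₁·x₂]].
At the point, J = [[-7.563436, 2.0000], [0.0000, 9.0000]] (det J = -68.070927).
Solving J·Δ = −F gives Δ = (-0.3242, 1.0556).
Then the next iterate is (x₁, x₂)₁ = (0.6758, -0.4444).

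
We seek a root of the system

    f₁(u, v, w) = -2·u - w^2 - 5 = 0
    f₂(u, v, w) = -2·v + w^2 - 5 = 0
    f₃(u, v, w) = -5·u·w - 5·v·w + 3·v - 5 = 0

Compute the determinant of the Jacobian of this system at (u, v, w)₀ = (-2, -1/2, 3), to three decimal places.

J = [[-2, 0, -2·w], [0, -2, 2·w], [-5·w, -5·w + 3, -5·u - 5·v]].
At the point, J = [[-2.000, 0.000, -6.000], [0.000, -2.000, 6.000], [-15.000, -12.000, 12.500]].
det J = 86.000.

86.000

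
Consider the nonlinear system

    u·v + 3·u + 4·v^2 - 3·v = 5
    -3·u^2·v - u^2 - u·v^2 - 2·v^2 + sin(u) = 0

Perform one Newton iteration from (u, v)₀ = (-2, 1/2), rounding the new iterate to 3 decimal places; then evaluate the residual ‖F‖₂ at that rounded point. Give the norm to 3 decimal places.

90.941

At (-2, 1/2): F = (-12.500, -10.90930).
Jacobian J = [[v + 3, u + 8·v - 3], [-6·u·v - 2·u - v^2 + cos(u), -3·u^2 - 2·u·v - 4·v]].
At the point, J = [[3.500, -1.000], [9.33385, -12.000]] (det J = -32.66615).
Solving J·Δ = −F gives Δ = (4.258, 2.403).
Then the next iterate is (u, v)₁ = (2.258, 2.903).
Re-evaluating at (2.258, 2.903): F = (33.32961, -84.61284), so ‖F‖₂ = 90.941.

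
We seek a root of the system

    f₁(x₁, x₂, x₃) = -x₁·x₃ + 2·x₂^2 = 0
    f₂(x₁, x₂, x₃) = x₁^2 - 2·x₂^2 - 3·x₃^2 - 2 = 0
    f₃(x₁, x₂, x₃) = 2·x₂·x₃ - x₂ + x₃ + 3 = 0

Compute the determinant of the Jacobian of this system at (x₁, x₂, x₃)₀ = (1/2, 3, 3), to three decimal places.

J = [[-x₃, 4·x₂, -x₁], [2·x₁, -4·x₂, -6·x₃], [0, 2·x₃ - 1, 2·x₂ + 1]].
At the point, J = [[-3.000, 12.000, -0.500], [1.000, -12.000, -18.000], [0.000, 5.000, 7.000]].
det J = -104.500.

-104.500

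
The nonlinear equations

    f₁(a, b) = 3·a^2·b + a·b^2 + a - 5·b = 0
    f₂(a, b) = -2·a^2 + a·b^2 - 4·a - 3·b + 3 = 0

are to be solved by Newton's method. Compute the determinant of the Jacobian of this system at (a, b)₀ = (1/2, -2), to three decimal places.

-7.500

J = [[6·a·b + b^2 + 1, 3·a^2 + 2·a·b - 5], [-4·a + b^2 - 4, 2·a·b - 3]].
At the point, J = [[-1.000, -6.250], [-2.000, -5.000]].
det J = -7.500.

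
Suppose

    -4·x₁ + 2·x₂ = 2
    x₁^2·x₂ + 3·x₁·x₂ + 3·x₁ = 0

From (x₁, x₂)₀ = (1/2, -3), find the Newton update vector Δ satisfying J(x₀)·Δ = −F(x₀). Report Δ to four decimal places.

At (1/2, -3): F = (-10.0000, -3.7500).
Jacobian J = [[-4, 2], [2·x₁·x₂ + 3·x₂ + 3, x₁^2 + 3·x₁]].
At the point, J = [[-4.0000, 2.0000], [-9.0000, 1.7500]] (det J = 11.0000).
Solving J·Δ = −F gives Δ = (0.9091, 6.8182).

(0.9091, 6.8182)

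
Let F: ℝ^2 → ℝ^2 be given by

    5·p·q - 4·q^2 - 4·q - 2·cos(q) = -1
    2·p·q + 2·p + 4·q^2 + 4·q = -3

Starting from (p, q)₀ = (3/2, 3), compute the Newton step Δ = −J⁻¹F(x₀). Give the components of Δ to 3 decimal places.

(-0.918, -1.795)

At (3/2, 3): F = (-22.52002, 63.000).
Jacobian J = [[5·q, 5·p - 8·q + 2·sin(q) - 4], [2·q + 2, 2·p + 8·q + 4]].
At the point, J = [[15.000, -20.21776], [8.000, 31.000]] (det J = 626.74208).
Solving J·Δ = −F gives Δ = (-0.918, -1.795).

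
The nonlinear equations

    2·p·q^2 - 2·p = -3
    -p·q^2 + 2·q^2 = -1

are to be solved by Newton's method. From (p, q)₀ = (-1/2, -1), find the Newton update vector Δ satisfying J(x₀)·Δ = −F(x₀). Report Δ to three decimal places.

At (-1/2, -1): F = (3.000, 3.500).
Jacobian J = [[2·q^2 - 2, 4·p·q], [-q^2, -2·p·q + 4·q]].
At the point, J = [[0.000, 2.000], [-1.000, -5.000]] (det J = 2.000).
Solving J·Δ = −F gives Δ = (11.000, -1.500).

(11.000, -1.500)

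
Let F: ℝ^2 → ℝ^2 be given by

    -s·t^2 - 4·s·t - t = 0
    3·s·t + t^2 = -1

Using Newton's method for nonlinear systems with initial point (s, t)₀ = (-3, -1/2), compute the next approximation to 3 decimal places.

(-2.727, 0.034)

At (-3, -1/2): F = (-4.750, 5.750).
Jacobian J = [[-t^2 - 4·t, -2·s·t - 4·s - 1], [3·t, 3·s + 2·t]].
At the point, J = [[1.750, 8.000], [-1.500, -10.000]] (det J = -5.500).
Solving J·Δ = −F gives Δ = (0.273, 0.534).
Then the next iterate is (s, t)₁ = (-2.727, 0.034).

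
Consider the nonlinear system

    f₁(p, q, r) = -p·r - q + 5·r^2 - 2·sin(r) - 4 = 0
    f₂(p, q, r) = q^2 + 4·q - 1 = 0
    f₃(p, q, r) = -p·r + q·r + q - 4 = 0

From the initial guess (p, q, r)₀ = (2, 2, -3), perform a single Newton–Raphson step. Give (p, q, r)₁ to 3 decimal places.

At (2, 2, -3): F = (45.28224, 11.000, -2.000).
Jacobian J = [[-r, -1, -p + 10·r - 2·cos(r)], [0, 2·q + 4, 0], [-r, r + 1, -p + q]].
At the point, J = [[3.000, -1.000, -30.02002], [0.000, 8.000, 0.000], [3.000, -2.000, 0.000]] (det J = 720.48036).
Solving J·Δ = −F gives Δ = (-0.250, -1.375, 1.529).
Then the next iterate is (p, q, r)₁ = (1.750, 0.625, -1.471).

(1.750, 0.625, -1.471)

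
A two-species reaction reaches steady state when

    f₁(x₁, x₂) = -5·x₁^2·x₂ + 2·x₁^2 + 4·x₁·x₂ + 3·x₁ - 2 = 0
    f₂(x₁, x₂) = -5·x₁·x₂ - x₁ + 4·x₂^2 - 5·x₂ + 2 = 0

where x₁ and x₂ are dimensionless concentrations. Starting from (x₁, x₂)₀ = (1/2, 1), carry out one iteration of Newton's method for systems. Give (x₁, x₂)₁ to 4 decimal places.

(0.2115, 1.5385)

At (1/2, 1): F = (0.7500, -2.0000).
Jacobian J = [[-10·x₁·x₂ + 4·x₁ + 4·x₂ + 3, -5·x₁^2 + 4·x₁], [-5·x₂ - 1, -5·x₁ + 8·x₂ - 5]].
At the point, J = [[4.0000, 0.7500], [-6.0000, 0.5000]] (det J = 6.5000).
Solving J·Δ = −F gives Δ = (-0.2885, 0.5385).
Then the next iterate is (x₁, x₂)₁ = (0.2115, 1.5385).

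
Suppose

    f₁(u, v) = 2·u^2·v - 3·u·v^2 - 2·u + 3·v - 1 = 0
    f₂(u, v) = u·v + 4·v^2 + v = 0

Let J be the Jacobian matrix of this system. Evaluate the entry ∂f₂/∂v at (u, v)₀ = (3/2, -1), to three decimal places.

∂f₂/∂v = u + 8·v + 1.
At (3/2, -1) this is -5.500.

-5.500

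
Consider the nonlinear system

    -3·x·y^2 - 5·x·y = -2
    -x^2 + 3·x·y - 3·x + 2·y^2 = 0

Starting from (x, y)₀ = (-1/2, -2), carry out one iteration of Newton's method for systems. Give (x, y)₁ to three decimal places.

At (-1/2, -2): F = (3.000, 12.250).
Jacobian J = [[-3·y^2 - 5·y, -6·x·y - 5·x], [-2·x + 3·y - 3, 3·x + 4·y]].
At the point, J = [[-2.000, -3.500], [-8.000, -9.500]] (det J = -9.000).
Solving J·Δ = −F gives Δ = (1.597, -0.056).
Then the next iterate is (x, y)₁ = (1.097, -2.056).

(1.097, -2.056)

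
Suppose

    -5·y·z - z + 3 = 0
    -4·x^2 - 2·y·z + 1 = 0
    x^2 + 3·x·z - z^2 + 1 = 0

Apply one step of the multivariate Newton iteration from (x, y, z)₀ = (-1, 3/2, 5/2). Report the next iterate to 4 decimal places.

At (-1, 3/2, 5/2): F = (-18.2500, -10.5000, -11.7500).
Jacobian J = [[0, -5·z, -5·y - 1], [-8·x, -2·z, -2·y], [2·x + 3·z, 0, 3·x - 2·z]].
At the point, J = [[0.0000, -12.5000, -8.5000], [8.0000, -5.0000, -3.0000], [5.5000, 0.0000, -8.0000]] (det J = -827.5000).
Solving J·Δ = −F gives Δ = (0.4577, -0.6752, -1.1541).
Then the next iterate is (x, y, z)₁ = (-0.5423, 0.8248, 1.3459).

(-0.5423, 0.8248, 1.3459)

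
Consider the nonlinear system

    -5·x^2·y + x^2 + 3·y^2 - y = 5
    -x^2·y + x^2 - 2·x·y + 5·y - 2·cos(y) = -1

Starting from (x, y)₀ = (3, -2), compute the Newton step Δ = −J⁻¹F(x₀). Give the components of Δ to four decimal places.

(-1.0320, 0.6877)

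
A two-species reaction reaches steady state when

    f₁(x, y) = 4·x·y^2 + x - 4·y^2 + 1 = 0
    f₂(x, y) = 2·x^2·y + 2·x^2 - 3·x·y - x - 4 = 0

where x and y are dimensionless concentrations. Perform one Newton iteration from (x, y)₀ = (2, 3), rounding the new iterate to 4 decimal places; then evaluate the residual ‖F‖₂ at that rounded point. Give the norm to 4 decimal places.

At (2, 3): F = (39.0000, 8.0000).
Jacobian J = [[4·y^2 + 1, 8·x·y - 8·y], [4·x·y + 4·x - 3·y - 1, 2·x^2 - 3·x]].
At the point, J = [[37.0000, 24.0000], [22.0000, 2.0000]] (det J = -454.0000).
Solving J·Δ = −F gives Δ = (-0.2511, -1.2379).
Then the next iterate is (x, y)₁ = (1.7489, 1.7621).
Re-evaluating at (1.7489, 1.7621): F = (12.050227, 1.902491), so ‖F‖₂ = 12.1995.

12.1995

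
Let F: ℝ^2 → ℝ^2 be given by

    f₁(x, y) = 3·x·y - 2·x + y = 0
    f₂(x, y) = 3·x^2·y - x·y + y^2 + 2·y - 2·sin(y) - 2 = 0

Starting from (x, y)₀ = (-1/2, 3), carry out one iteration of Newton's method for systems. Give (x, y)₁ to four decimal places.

At (-1/2, 3): F = (-0.5000, 16.467760).
Jacobian J = [[3·y - 2, 3·x + 1], [6·x·y - y, 3·x^2 - x + 2·y - 2·cos(y) + 2]].
At the point, J = [[7.0000, -0.5000], [-12.0000, 11.229985]] (det J = 72.609895).
Solving J·Δ = −F gives Δ = (-0.0361, -1.5050).
Then the next iterate is (x, y)₁ = (-0.5361, 1.4950).

(-0.5361, 1.4950)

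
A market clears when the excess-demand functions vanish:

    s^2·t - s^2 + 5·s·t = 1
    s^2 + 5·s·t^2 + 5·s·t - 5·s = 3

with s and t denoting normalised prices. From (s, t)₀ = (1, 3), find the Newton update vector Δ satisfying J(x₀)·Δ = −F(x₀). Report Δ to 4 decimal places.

At (1, 3): F = (16.0000, 53.0000).
Jacobian J = [[2·s·t - 2·s + 5·t, s^2 + 5·s], [2·s + 5·t^2 + 5·t - 5, 10·s·t + 5·s]].
At the point, J = [[19.0000, 6.0000], [57.0000, 35.0000]] (det J = 323.0000).
Solving J·Δ = −F gives Δ = (-0.7492, -0.2941).

(-0.7492, -0.2941)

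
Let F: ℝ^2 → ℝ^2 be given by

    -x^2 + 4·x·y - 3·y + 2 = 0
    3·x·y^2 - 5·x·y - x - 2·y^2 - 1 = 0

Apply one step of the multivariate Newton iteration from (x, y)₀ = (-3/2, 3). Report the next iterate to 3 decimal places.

(-0.057, 2.377)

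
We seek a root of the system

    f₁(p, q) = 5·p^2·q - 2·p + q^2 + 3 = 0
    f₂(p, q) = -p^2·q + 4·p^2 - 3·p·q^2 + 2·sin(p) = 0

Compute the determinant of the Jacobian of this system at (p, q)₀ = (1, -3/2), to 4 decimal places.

J = [[10·p·q - 2, 5·p^2 + 2·q], [-2·p·q + 8·p - 3·q^2 + 2·cos(p), -p^2 - 6·p·q]].
At the point, J = [[-17.0000, 2.0000], [5.330605, 8.0000]].
det J = -146.6612.

-146.6612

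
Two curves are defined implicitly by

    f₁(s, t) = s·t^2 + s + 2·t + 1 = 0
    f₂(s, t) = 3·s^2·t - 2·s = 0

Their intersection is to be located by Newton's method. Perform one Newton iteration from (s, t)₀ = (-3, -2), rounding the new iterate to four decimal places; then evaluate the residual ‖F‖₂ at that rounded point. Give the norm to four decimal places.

At (-3, -2): F = (-18.0000, -48.0000).
Jacobian J = [[t^2 + 1, 2·s·t + 2], [6·s·t - 2, 3·s^2]].
At the point, J = [[5.0000, 14.0000], [34.0000, 27.0000]] (det J = -341.0000).
Solving J·Δ = −F gives Δ = (0.5455, 1.0909).
Then the next iterate is (s, t)₁ = (-2.4545, -0.9091).
Re-evaluating at (-2.4545, -0.9091): F = (-5.301253, -11.521810), so ‖F‖₂ = 12.6829.

12.6829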